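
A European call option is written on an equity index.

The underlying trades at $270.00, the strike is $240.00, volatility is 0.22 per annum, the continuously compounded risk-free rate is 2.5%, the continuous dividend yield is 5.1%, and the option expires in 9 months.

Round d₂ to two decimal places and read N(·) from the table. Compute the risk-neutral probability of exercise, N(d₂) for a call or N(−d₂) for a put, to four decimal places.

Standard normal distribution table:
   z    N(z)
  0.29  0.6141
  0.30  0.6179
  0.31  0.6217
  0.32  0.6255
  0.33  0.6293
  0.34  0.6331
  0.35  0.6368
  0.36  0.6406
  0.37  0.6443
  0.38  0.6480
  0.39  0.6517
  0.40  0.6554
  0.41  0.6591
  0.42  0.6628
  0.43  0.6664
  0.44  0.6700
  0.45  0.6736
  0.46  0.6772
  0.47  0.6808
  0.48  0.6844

T = 0.75;  σ√T = 0.1905
d₁ = [ln(270/240) + (0.025 − 0.051 + 0.22²/2)·0.75] / 0.1905 = [0.1178 − 0.0013] / 0.1905 = 0.6111 which rounds to 0.61
d₂ = d₁ − σ√T = 0.6111 − 0.1905 = 0.4206 which rounds to 0.42
Risk-neutral Pr[S_T > K] = N(d₂) = N(0.42) = 0.6628

0.6628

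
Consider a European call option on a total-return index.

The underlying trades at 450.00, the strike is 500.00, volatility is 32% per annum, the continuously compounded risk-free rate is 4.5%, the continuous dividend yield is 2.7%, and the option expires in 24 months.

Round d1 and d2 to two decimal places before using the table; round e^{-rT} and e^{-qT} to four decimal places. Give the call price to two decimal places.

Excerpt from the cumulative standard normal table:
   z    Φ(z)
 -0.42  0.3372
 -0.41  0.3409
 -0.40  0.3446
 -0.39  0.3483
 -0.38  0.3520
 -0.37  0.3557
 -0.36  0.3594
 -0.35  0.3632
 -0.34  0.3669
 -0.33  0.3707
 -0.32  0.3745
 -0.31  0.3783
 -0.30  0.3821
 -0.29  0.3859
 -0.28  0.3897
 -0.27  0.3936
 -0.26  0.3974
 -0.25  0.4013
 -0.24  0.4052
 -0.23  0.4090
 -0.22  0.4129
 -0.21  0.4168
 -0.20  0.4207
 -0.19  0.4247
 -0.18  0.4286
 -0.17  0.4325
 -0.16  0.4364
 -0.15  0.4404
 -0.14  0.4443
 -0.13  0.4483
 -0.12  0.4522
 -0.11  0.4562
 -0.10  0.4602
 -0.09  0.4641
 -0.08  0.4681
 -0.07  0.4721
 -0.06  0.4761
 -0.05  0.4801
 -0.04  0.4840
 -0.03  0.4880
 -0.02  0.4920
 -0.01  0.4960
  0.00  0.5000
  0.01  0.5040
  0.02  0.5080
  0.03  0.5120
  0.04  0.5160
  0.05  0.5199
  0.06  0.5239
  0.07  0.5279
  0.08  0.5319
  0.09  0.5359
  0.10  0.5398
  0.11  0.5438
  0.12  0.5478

64.21

T = 2;  σ√T = 0.4525
d₁ = [ln(450/500) + (0.045 − 0.027 + 0.32²/2)·2] / 0.4525 = [-0.1054 + 0.1384] / 0.4525 = 0.0730 which rounds to 0.07
d₂ = d₁ − σ√T = 0.0730 − 0.4525 = -0.3795 which rounds to -0.38
e^(−qT) = e^(−0.027·2) = 0.9474;  e^(−rT) = e^(−0.045·2) = 0.9139
C = 450·0.9474·N(0.07) − 500·0.9139·N(-0.38) = 450·0.9474·0.5279 − 500·0.9139·0.3520 = 225.0596 − 160.8464 = 64.2132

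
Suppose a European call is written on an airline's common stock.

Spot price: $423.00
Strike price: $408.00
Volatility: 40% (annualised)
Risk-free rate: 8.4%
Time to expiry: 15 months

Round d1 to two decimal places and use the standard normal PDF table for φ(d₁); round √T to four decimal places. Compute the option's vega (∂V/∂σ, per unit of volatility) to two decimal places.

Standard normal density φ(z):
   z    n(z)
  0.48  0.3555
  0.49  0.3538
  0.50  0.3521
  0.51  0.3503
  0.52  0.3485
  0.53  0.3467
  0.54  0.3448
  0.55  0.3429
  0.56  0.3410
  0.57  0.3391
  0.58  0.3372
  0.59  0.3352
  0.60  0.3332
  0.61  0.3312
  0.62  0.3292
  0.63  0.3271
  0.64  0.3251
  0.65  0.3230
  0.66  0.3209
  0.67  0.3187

T = 1.25;  σ√T = 0.4472
ln(S/K) + (r + σ²/2)T = ln(423/408) + (0.084 + 0.4²/2)·1.25 = 0.0361 + 0.2050 = 0.2411
d₁ = 0.2411 / 0.4472 = 0.5391 ⇒ 0.54
√T = √1.25 = 1.1180
φ(d₁) = φ(0.54) = 0.3448
vega = S·φ(d₁)·√T = 423·0.3448·1.1180 = 163.0607

163.06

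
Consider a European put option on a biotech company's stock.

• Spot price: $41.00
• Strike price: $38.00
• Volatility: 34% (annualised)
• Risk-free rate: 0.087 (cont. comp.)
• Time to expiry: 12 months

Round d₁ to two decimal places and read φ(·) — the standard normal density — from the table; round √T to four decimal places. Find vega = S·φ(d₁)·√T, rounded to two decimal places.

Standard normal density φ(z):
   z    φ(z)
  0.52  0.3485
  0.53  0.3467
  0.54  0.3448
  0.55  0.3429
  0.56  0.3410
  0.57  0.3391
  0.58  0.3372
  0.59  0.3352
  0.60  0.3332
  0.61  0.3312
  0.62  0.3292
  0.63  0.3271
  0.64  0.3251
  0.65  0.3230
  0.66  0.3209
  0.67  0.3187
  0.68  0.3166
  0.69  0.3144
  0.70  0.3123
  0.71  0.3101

σ√T = 0.34·√1 = 0.3400
d₁ = [ln(41/38) + (0.087 + 0.34²/2)·1] / 0.3400 = [0.0760 + 0.1448] / 0.3400 = 0.6494 which rounds to 0.65
√T = √1 = 1.0000
φ(d₁) = φ(0.65) = 0.3230
vega = S·φ(d₁)·√T = 41·0.3230·1.0000 = 13.2430

13.24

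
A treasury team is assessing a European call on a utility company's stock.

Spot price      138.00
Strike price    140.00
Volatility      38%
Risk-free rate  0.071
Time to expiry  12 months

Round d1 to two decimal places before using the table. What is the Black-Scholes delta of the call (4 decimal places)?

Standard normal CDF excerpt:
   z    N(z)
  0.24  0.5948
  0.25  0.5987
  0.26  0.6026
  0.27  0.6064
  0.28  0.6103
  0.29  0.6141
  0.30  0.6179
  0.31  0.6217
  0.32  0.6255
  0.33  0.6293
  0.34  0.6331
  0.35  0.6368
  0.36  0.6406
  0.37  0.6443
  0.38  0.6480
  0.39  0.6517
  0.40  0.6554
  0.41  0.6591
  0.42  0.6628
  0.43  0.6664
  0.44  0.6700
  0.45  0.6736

0.6331

σ√T = 0.38·√1 = 0.3800
d₁ = [ln(138/140) + (0.071 + 0.38²/2)·1] / 0.3800 = [-0.0144 + 0.1432] / 0.3800 = 0.3390 which rounds to 0.34
N(d₁) = N(0.34) = 0.6331
Δ_call = N(d₁) = 0.6331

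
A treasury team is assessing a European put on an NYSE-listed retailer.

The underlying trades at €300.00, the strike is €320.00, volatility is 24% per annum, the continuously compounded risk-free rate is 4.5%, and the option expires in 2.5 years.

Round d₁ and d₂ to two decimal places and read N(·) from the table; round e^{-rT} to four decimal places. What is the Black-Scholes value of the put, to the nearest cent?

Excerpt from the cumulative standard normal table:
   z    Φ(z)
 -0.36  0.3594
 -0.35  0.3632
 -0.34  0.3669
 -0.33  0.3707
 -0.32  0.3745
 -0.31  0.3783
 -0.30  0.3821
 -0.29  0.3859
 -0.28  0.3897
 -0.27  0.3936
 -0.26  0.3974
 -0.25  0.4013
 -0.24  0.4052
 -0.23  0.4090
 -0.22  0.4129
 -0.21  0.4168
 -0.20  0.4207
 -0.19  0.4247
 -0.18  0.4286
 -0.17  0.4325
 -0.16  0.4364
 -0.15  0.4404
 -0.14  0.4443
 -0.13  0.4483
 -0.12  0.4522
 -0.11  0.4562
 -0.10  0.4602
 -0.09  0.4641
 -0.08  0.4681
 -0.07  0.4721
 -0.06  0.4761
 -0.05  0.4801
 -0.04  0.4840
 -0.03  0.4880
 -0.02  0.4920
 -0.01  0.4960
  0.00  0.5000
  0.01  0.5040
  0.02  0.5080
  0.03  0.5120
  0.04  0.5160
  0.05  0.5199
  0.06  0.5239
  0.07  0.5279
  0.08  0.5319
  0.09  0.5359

σ√T = 0.24·√2.5 = 0.3795
d₁ = [ln(300/320) + (0.045 + 0.24²/2)·2.5] / 0.3795 = [-0.0645 + 0.1845] / 0.3795 = 0.3161 ⇒ 0.32
d₂ = d₁ − σ√T = 0.3161 − 0.3795 = -0.0633 ⇒ -0.06
e^(−rT) = e^(−0.045·2.5) = 0.8936
N(−d₂) = N(0.06) = 0.5239;  N(−d₁) = N(-0.32) = 0.3745
P = 320·0.8936·0.5239 − 300·0.3745 = 149.8103 − 112.3500 = 37.4603

€37.46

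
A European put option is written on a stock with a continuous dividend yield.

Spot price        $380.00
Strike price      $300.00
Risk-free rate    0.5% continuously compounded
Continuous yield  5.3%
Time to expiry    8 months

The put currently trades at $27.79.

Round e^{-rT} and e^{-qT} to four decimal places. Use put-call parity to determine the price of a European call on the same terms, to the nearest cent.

$95.59

exp(−qT) = exp(−0.053·0.6667) = 0.9653;  exp(−rT) = exp(−0.005·0.6667) = 0.9967
Put-call parity: C − P = S·e^(−qT) − K·e^(−rT) = 380·0.9653 − 300·0.9967 = 366.8140 − 299.0100 = 67.8040
C = P + (C − P) = 27.79 + (67.8040) = 95.5940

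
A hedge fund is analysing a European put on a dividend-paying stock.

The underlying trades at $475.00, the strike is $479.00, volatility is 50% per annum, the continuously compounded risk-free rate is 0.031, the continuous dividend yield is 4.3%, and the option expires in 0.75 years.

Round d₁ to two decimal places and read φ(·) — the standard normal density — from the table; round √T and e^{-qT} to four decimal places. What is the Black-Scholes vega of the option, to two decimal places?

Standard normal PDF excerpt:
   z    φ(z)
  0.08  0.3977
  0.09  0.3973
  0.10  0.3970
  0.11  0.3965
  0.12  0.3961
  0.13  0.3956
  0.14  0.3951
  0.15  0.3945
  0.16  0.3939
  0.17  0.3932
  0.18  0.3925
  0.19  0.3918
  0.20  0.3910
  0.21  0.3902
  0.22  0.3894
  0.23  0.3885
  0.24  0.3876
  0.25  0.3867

σ√T = 0.5·√0.75 = 0.4330
ln(S/K) + (r − q + σ²/2)T = ln(475/479) + (0.031 − 0.043 + 0.5²/2)·0.75 = -0.0084 + 0.0848 = 0.0764
d₁ = 0.0764 / 0.4330 = 0.1764 which rounds to 0.18
√T = √0.75 = 0.8660
φ(d₁) = φ(0.18) = 0.3925
e^(−qT) = e^(−0.043·0.75) = 0.9683
vega = S·e^(−qT)·φ(d₁)·√T = 475·0.9683·0.3925·0.8660 = 156.3368
(The call has the same vega.)

156.34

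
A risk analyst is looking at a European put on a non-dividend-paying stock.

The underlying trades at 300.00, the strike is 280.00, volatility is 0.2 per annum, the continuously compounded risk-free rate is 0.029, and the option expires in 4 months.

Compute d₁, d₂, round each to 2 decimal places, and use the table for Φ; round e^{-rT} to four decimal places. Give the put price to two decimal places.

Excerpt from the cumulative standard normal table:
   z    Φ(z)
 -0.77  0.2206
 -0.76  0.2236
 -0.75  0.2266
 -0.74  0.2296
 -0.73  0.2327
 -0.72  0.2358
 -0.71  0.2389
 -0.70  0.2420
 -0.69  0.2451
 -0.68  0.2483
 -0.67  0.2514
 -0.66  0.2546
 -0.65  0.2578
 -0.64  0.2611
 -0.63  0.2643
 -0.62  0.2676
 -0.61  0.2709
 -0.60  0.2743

5.33

T = 0.3333;  σ√T = 0.1155
d₁ = [ln(300/280) + (0.029 + 0.2²/2)·0.3333] / 0.1155 = [0.0690 + 0.0163] / 0.1155 = 0.7389 ⇒ 0.74
d₂ = d₁ − σ√T = 0.7389 − 0.1155 = 0.6235 ⇒ 0.62
exp(−rT) = exp(−0.029·0.3333) = 0.9904
N(−d₂) = N(-0.62) = 0.2676;  N(−d₁) = N(-0.74) = 0.2296
P = 280·0.9904·0.2676 − 300·0.2296 = 74.2087 − 68.8800 = 5.3287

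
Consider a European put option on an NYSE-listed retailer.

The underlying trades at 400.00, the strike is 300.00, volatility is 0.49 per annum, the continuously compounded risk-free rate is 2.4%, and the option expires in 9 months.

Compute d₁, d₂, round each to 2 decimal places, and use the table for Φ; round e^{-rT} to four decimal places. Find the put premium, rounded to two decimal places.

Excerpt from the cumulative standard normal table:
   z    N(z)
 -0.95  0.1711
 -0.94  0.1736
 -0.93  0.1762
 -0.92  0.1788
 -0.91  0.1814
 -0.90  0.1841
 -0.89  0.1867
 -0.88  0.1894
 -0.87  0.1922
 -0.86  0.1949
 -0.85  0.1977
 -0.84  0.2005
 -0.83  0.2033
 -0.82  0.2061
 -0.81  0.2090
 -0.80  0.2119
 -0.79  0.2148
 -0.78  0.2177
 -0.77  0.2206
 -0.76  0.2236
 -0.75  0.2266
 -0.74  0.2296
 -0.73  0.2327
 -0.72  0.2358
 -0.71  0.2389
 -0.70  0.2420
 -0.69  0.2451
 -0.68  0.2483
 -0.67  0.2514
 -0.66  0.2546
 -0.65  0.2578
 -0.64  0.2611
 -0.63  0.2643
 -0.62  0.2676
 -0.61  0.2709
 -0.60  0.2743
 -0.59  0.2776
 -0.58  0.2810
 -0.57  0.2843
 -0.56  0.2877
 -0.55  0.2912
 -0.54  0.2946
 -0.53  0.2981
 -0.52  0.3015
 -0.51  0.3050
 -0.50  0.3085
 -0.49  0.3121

T = 0.75;  σ√T = 0.4244
d₁ = [ln(400/300) + (0.024 + ½·0.49²)·0.75] / (σ√T) = (0.2877 + 0.1080) / 0.4244 = 0.9325 ⇒ 0.93
d₂ = 0.9325 − 0.4244 = 0.5082 ⇒ 0.51
e^(−rT) = e^(−0.024·0.75) = 0.9822
N(−d₂) = N(-0.51) = 0.3050;  N(−d₁) = N(-0.93) = 0.1762
P = 300·0.9822·0.3050 − 400·0.1762 = 89.8713 − 70.4800 = 19.3913

19.39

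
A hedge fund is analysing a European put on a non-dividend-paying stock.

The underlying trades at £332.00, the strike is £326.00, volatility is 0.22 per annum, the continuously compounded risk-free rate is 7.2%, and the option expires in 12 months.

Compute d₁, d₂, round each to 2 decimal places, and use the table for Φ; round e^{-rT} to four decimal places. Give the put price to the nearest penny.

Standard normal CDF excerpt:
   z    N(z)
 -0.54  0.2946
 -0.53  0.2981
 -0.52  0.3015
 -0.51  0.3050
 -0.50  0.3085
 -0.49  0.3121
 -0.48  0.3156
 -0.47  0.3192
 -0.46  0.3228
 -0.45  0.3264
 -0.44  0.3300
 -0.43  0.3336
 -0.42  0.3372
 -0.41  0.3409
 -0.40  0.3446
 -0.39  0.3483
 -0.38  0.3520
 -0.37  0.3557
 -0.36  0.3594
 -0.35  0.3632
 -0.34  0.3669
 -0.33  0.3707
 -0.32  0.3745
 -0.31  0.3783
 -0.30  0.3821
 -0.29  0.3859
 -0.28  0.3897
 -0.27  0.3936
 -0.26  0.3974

£15.81

T = 1;  σ√T = 0.2200
ln(S/K) + (r + σ²/2)T = ln(332/326) + (0.072 + 0.22²/2)·1 = 0.0182 + 0.0962 = 0.1144
d₁ = 0.1144 / 0.2200 = 0.5202 ⇒ 0.52
d₂ = d₁ − σ√T = 0.5202 − 0.2200 = 0.3002 ⇒ 0.30
exp(−rT) = exp(−0.072·1) = 0.9305
N(−d₂) = N(-0.30) = 0.3821;  N(−d₁) = N(-0.52) = 0.3015
P = 326·0.9305·0.3821 − 332·0.3015 = 115.9074 − 100.0980 = 15.8094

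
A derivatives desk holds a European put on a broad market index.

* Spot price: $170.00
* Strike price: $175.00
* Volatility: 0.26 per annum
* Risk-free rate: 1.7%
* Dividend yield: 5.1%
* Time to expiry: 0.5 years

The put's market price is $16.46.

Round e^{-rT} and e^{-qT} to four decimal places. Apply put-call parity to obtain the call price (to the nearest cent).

$8.66

e^(−qT) = e^(−0.051·0.5) = 0.9748;  e^(−rT) = e^(−0.017·0.5) = 0.9915
Put-call parity: C − P = S·e^(−qT) − K·e^(−rT) = 170·0.9748 − 175·0.9915 = 165.7160 − 173.5125 = -7.7965
C = P + (C − P) = 16.46 + (-7.7965) = 8.6635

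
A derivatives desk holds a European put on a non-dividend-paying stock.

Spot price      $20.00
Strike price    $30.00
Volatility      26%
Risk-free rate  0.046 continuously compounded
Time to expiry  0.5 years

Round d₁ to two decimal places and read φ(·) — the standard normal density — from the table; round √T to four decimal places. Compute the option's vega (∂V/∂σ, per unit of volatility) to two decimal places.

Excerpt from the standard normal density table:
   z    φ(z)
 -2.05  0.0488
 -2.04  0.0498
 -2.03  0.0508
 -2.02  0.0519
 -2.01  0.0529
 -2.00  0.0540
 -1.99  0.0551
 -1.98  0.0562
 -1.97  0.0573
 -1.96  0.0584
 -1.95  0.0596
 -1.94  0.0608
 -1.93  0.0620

T = 0.5;  σ√T = 0.1838
ln(S/K) + (r + σ²/2)T = ln(20/30) + (0.046 + 0.26²/2)·0.5 = -0.4055 + 0.0399 = -0.3656
d₁ = -0.3656 / 0.1838 = -1.9884 → -1.99
√T = √0.5 = 0.7071
φ(d₁) = φ(-1.99) = 0.0551
vega = S·φ(d₁)·√T = 20·0.0551·0.7071 = 0.7792
(Vega is the same for a European call and put with the same parameters.)

0.78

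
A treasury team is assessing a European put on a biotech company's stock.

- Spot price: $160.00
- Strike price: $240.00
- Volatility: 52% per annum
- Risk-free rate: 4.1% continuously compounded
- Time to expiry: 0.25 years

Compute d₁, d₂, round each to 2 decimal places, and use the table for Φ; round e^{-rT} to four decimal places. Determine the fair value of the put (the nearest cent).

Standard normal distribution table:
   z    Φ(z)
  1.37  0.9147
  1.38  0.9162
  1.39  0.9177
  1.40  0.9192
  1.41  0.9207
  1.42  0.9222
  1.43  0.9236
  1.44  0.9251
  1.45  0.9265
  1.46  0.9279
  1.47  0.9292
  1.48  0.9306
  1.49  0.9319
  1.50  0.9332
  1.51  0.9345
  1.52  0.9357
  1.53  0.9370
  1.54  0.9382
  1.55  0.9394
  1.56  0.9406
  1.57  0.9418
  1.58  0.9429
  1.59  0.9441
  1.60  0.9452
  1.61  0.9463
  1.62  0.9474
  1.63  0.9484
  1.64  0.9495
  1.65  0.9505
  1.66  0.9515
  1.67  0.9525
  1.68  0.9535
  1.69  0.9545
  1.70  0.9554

σ√T = 0.52·√0.25 = 0.2600
d₁ = [ln(160/240) + (0.041 + 0.52²/2)·0.25] / 0.2600 = [-0.4055 + 0.0441] / 0.2600 = -1.3901 ⇒ -1.39
d₂ = d₁ − σ√T = -1.3901 − 0.2600 = -1.6501 ⇒ -1.65
exp(−rT) = exp(−0.041·0.25) = 0.9898
N(−d₂) = N(1.65) = 0.9505;  N(−d₁) = N(1.39) = 0.9177
P = 240·0.9898·0.9505 − 160·0.9177 = 225.7932 − 146.8320 = 78.9612

$78.96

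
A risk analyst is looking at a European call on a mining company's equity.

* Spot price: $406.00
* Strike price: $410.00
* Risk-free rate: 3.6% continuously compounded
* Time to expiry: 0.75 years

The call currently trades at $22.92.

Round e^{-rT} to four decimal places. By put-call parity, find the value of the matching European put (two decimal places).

e^(−rT) = e^(−0.036·0.75) = 0.9734
Put-call parity: C − P = S − K·e^(−rT) = 406 − 410·0.9734 = 406 − 399.0940 = 6.9060
P = C − (C − P) = 22.92 − (6.9060) = 16.0140

$16.01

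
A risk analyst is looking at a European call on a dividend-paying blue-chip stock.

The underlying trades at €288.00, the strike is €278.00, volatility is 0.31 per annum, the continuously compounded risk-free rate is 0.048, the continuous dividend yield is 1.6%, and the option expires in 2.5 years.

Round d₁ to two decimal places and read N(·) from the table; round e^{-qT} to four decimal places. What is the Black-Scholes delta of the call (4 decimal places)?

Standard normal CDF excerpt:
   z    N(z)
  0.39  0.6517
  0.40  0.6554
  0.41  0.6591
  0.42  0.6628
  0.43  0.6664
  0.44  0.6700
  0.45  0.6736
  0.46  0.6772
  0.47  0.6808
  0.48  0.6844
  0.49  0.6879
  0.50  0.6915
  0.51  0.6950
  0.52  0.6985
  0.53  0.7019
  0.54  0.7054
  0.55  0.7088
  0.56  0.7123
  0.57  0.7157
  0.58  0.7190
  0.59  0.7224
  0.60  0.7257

0.6576

T = 2.5;  σ√T = 0.4902
ln(S/K) + (r − q + σ²/2)T = ln(288/278) + (0.048 − 0.016 + 0.31²/2)·2.5 = 0.0353 + 0.2001 = 0.2355
d₁ = 0.2355 / 0.4902 = 0.4804 ≈ 0.48
N(d₁) = N(0.48) = 0.6844
Δ_call = e^(−qT)·N(d₁) = 0.9608·0.6844 = 0.6576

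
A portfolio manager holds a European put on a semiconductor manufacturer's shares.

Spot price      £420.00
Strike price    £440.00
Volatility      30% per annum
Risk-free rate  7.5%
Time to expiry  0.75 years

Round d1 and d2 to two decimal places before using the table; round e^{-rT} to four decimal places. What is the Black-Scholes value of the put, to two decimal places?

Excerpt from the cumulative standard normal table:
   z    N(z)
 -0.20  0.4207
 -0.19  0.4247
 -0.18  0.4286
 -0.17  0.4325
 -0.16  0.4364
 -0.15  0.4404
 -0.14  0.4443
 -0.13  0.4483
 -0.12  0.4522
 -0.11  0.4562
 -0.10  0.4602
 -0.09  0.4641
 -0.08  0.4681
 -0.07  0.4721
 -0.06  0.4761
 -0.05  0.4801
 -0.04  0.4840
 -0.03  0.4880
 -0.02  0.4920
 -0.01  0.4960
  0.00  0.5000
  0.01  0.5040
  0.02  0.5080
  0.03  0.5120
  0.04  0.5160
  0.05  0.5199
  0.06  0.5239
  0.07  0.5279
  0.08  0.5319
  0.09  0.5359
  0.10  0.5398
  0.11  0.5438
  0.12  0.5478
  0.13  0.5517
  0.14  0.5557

£41.25

σ√T = 0.3 × 0.8660 = 0.2598
d₁ = [ln(420/440) + (0.075 + ½·0.3²)·0.75] / (σ√T) = (-0.0465 + 0.0900) / 0.2598 = 0.1674 ≈ 0.17
d₂ = 0.1674 − 0.2598 = -0.0925 ≈ -0.09
exp(−rT) = exp(−0.075·0.75) = 0.9453
N(−d₂) = N(0.09) = 0.5359;  N(−d₁) = N(-0.17) = 0.4325
P = 440·0.9453·0.5359 − 420·0.4325 = 222.8980 − 181.6500 = 41.2480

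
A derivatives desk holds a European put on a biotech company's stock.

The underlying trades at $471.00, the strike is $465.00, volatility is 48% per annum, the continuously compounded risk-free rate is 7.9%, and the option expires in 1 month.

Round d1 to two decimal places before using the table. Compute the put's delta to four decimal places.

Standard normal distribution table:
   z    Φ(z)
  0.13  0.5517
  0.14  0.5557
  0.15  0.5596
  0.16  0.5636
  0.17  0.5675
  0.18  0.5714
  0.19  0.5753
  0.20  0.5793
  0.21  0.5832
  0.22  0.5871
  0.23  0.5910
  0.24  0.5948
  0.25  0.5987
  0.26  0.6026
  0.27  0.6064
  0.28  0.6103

-0.4168

σ√T = 0.48 × 0.2887 = 0.1386
d₁ = [ln(471/465) + (0.079 + 0.48²/2)·0.08333] / 0.1386 = [0.0128 + 0.0162] / 0.1386 = 0.2093 ⇒ 0.21
N(d₁) = N(0.21) = 0.5832
Δ_put = N(d₁) − 1 = 0.5832 − 1 = -0.4168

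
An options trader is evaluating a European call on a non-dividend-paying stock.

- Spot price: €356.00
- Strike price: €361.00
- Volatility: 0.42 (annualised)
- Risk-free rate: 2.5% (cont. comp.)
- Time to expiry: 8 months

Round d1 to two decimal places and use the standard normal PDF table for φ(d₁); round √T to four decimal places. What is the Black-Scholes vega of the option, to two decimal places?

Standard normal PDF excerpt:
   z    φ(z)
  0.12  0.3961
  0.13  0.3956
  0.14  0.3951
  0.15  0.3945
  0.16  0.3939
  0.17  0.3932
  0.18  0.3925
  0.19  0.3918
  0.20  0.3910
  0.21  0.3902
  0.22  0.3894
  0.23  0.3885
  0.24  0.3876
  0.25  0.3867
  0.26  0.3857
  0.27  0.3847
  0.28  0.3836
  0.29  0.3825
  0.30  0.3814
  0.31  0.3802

114.09

T = 0.6667;  σ√T = 0.3429
d₁ = [ln(356/361) + (0.025 + 0.42²/2)·0.6667] / 0.3429 = [-0.0139 + 0.0755] / 0.3429 = 0.1794 ≈ 0.18
√T = √0.6667 = 0.8165
φ(d₁) = φ(0.18) = 0.3925
vega = S·φ(d₁)·√T = 356·0.3925·0.8165 = 114.0895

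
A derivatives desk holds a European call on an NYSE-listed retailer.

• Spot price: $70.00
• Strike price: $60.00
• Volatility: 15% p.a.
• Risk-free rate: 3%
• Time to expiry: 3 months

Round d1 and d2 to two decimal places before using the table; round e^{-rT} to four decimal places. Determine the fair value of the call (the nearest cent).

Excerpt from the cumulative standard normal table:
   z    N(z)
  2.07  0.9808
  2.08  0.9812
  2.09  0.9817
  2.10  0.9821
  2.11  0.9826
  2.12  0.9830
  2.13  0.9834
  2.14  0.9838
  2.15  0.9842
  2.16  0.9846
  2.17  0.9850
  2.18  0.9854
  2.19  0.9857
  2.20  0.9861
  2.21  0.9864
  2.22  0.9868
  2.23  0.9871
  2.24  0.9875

$10.46

σ√T = 0.15 × 0.5000 = 0.0750
d₁ = [ln(70/60) + (0.03 + 0.15²/2)·0.25] / 0.0750 = [0.1542 + 0.0103] / 0.0750 = 2.1928 ⇒ 2.19
d₂ = d₁ − σ√T = 2.1928 − 0.0750 = 2.1178 ⇒ 2.12
exp(−rT) = exp(−0.03·0.25) = 0.9925
C = 70·N(2.19) − 60·0.9925·N(2.12) = 70·0.9857 − 60·0.9925·0.9830 = 68.9990 − 58.5377 = 10.4613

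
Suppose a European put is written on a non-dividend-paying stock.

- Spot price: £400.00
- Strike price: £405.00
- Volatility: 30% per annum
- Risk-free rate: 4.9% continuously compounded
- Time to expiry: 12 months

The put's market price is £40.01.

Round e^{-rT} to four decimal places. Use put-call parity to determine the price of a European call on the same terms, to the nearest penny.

exp(−rT) = exp(−0.049·1) = 0.9522
Put-call parity: C − P = S − K·e^(−rT) = 400 − 405·0.9522 = 400 − 385.6410 = 14.3590
C = P + (C − P) = 40.01 + (14.3590) = 54.3690

£54.37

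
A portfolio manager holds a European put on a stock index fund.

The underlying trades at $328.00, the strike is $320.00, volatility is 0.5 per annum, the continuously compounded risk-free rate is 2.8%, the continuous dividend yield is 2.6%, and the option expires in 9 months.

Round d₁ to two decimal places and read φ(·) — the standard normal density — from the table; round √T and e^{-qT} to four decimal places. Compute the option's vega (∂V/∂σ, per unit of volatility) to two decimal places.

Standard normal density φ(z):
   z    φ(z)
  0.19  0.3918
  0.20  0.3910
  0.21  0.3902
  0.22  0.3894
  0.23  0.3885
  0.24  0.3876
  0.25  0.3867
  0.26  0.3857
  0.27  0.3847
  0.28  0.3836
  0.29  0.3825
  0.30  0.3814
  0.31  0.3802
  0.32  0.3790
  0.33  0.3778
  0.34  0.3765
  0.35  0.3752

σ√T = 0.5·√0.75 = 0.4330
d₁ = [ln(328/320) + (0.028 − 0.026 + 0.5²/2)·0.75] / 0.4330 = [0.0247 + 0.0953] / 0.4330 = 0.2770 ⇒ 0.28
√T = √0.75 = 0.8660
φ(d₁) = φ(0.28) = 0.3836
exp(−qT) = exp(−0.026·0.75) = 0.9807
vega = S·exp(−qT)·φ(d₁)·√T = 328·0.9807·0.3836·0.8660 = 106.8579

106.86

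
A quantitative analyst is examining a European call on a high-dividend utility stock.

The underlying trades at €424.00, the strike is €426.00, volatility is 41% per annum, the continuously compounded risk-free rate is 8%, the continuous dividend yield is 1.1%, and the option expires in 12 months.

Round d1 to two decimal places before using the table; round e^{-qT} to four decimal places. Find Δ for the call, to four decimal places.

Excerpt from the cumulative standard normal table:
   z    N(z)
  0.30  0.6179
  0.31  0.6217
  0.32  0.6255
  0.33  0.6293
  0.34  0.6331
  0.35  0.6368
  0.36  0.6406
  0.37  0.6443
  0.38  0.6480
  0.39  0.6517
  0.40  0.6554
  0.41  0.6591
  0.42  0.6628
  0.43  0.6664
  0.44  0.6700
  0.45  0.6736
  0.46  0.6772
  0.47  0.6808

σ√T = 0.41·√1 = 0.4100
ln(S/K) + (r − q + σ²/2)T = ln(424/426) + (0.08 − 0.011 + 0.41²/2)·1 = -0.0047 + 0.1530 = 0.1483
d₁ = 0.1483 / 0.4100 = 0.3618 → 0.36
N(d₁) = N(0.36) = 0.6406
Δ_call = exp(−qT)·N(d₁) = 0.9891·0.6406 = 0.6336

0.6336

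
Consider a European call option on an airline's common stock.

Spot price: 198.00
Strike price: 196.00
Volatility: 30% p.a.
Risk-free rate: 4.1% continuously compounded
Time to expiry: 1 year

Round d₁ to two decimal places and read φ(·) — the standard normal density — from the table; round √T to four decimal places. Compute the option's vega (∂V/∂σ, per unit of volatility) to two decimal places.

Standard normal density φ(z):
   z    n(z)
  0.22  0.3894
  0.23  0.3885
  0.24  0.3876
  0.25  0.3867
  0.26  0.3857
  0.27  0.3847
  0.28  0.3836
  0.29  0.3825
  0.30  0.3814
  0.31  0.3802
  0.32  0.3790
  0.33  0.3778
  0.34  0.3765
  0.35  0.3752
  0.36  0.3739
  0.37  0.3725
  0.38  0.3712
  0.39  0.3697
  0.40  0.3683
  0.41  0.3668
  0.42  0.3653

75.04

σ√T = 0.3·√1 = 0.3000
d₁ = [ln(198/196) + (0.041 + 0.3²/2)·1] / 0.3000 = [0.0102 + 0.0860] / 0.3000 = 0.3205 which rounds to 0.32
√T = √1 = 1.0000
φ(d₁) = φ(0.32) = 0.3790
vega = S·φ(d₁)·√T = 198·0.3790·1.0000 = 75.0420
(Call and put vega coincide under Black-Scholes.)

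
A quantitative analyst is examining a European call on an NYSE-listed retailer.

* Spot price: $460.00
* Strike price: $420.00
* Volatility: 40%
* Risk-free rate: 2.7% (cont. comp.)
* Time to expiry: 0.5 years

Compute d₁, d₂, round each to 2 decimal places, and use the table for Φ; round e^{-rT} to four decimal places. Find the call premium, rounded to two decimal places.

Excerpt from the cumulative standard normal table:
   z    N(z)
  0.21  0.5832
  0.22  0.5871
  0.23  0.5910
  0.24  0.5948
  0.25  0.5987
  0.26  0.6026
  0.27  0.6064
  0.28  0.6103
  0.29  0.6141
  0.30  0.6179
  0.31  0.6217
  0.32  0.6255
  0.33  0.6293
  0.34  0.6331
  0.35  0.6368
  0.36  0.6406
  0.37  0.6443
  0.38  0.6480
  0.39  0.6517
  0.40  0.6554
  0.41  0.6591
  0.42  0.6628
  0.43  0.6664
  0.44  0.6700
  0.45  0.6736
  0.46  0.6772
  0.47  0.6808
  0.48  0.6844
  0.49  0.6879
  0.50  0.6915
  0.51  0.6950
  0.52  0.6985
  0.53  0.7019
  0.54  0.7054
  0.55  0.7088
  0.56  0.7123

$74.81

σ√T = 0.4·√0.5 = 0.2828
d₁ = [ln(460/420) + (0.027 + 0.4²/2)·0.5] / 0.2828 = [0.0910 + 0.0535] / 0.2828 = 0.5108 which rounds to 0.51
d₂ = d₁ − σ√T = 0.5108 − 0.2828 = 0.2279 which rounds to 0.23
e^(−rT) = e^(−0.027·0.5) = 0.9866
C = 460·N(0.51) − 420·0.9866·N(0.23) = 460·0.6950 − 420·0.9866·0.5910 = 319.7000 − 244.8939 = 74.8061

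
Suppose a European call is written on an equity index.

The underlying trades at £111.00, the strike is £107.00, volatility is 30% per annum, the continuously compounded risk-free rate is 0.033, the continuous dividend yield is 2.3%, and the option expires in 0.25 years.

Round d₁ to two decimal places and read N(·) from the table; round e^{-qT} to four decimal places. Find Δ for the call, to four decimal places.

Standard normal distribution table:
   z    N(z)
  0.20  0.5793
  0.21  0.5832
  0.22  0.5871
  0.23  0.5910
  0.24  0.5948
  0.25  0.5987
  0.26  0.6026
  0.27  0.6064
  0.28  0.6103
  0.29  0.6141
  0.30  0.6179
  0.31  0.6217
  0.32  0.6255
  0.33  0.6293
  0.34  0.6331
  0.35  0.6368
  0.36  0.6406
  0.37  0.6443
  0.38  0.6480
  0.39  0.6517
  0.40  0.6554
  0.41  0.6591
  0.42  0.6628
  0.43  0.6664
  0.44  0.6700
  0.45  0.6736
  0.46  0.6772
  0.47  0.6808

T = 0.25;  σ√T = 0.1500
ln(S/K) + (r − q + σ²/2)T = ln(111/107) + (0.033 − 0.023 + 0.3²/2)·0.25 = 0.0367 + 0.0138 = 0.0505
d₁ = 0.0505 / 0.1500 = 0.3363 which rounds to 0.34
N(d₁) = N(0.34) = 0.6331
Δ_call = e^(−qT)·N(d₁) = 0.9943·0.6331 = 0.6295

0.6295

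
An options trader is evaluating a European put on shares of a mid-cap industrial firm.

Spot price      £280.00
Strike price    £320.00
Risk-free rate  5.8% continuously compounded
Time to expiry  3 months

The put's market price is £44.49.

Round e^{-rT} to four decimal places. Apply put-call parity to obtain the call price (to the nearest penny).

exp(−rT) = exp(−0.058·0.25) = 0.9856
Put-call parity: C − P = S − K·e^(−rT) = 280 − 320·0.9856 = 280 − 315.3920 = -35.3920
C = P + (C − P) = 44.49 + (-35.3920) = 9.0980

£9.10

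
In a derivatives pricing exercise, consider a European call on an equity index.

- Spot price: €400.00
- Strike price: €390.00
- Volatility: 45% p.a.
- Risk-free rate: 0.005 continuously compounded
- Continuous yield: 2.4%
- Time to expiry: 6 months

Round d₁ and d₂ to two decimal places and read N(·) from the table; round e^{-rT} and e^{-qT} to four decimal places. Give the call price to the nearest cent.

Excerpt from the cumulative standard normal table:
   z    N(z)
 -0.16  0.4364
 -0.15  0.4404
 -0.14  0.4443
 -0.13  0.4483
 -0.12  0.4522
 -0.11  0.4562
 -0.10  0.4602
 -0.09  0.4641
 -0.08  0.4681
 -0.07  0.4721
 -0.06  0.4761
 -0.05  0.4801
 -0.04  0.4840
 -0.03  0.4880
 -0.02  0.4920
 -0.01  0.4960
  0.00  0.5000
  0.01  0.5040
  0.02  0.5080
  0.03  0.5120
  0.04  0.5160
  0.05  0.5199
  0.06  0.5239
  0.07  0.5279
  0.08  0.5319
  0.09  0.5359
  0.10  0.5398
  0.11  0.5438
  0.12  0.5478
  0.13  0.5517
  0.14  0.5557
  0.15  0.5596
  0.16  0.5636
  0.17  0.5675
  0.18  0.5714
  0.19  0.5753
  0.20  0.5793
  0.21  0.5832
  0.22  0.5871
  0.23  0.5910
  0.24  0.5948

€53.03

σ√T = 0.45·√0.5 = 0.3182
d₁ = [ln(400/390) + (0.005 − 0.024 + 0.45²/2)·0.5] / 0.3182 = [0.0253 + 0.0411] / 0.3182 = 0.2088 → 0.21
d₂ = d₁ − σ√T = 0.2088 − 0.3182 = -0.1094 → -0.11
exp(−qT) = exp(−0.024·0.5) = 0.9881;  exp(−rT) = exp(−0.005·0.5) = 0.9975
N(d₁) = N(0.21) = 0.5832;  N(d₂) = N(-0.11) = 0.4562
C = 400·0.9881·0.5832 − 390·0.9975·0.4562 = 230.5040 − 177.4732 = 53.0308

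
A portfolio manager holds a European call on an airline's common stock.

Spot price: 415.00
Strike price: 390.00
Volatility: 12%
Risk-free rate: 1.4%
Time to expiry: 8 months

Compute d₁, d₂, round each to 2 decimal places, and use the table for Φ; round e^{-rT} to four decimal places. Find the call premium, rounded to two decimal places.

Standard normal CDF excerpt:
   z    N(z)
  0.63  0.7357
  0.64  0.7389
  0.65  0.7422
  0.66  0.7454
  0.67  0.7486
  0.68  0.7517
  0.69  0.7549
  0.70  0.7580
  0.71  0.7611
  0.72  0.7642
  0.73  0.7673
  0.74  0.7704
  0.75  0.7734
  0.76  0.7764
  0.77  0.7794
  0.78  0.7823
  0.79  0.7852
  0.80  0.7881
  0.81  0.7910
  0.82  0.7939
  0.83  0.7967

σ√T = 0.12 × 0.8165 = 0.0980
d₁ = [ln(415/390) + (0.014 + 0.12²/2)·0.6667] / 0.0980 = [0.0621 + 0.0141] / 0.0980 = 0.7784 ⇒ 0.78
d₂ = d₁ − σ√T = 0.7784 − 0.0980 = 0.6804 ⇒ 0.68
e^(−rT) = e^(−0.014·0.6667) = 0.9907
N(d₁) = N(0.78) = 0.7823;  N(d₂) = N(0.68) = 0.7517
C = 415·0.7823 − 390·0.9907·0.7517 = 324.6545 − 290.4366 = 34.2179

34.22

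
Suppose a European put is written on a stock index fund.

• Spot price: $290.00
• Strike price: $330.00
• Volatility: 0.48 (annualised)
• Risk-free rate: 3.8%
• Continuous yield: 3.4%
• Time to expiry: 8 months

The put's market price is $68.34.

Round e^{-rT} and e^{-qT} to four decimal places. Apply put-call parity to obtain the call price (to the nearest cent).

exp(−qT) = exp(−0.034·0.6667) = 0.9776;  exp(−rT) = exp(−0.038·0.6667) = 0.9750
Put-call parity: C − P = S·e^(−qT) − K·e^(−rT) = 290·0.9776 − 330·0.9750 = 283.5040 − 321.7500 = -38.2460
C = P + (C − P) = 68.34 + (-38.2460) = 30.0940

$30.09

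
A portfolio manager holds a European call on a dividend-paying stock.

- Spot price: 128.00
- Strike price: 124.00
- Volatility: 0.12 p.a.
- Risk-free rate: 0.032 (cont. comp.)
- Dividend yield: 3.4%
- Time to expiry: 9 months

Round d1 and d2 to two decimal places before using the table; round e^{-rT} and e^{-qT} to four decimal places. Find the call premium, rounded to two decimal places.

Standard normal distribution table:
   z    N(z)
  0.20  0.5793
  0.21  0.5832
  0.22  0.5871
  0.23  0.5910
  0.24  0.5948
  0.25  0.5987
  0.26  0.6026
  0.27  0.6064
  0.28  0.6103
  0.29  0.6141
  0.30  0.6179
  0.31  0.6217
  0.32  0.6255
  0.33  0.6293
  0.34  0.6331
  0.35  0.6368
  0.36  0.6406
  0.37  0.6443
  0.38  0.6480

6.99

σ√T = 0.12 × 0.8660 = 0.1039
d₁ = [ln(128/124) + (0.032 − 0.034 + 0.12²/2)·0.75] / 0.1039 = [0.0317 + 0.0039] / 0.1039 = 0.3430 → 0.34
d₂ = d₁ − σ√T = 0.3430 − 0.1039 = 0.2391 → 0.24
exp(−qT) = exp(−0.034·0.75) = 0.9748;  exp(−rT) = exp(−0.032·0.75) = 0.9763
N(d₁) = N(0.34) = 0.6331;  N(d₂) = N(0.24) = 0.5948
C = 128·0.9748·0.6331 − 124·0.9763·0.5948 = 78.9947 − 72.0072 = 6.9875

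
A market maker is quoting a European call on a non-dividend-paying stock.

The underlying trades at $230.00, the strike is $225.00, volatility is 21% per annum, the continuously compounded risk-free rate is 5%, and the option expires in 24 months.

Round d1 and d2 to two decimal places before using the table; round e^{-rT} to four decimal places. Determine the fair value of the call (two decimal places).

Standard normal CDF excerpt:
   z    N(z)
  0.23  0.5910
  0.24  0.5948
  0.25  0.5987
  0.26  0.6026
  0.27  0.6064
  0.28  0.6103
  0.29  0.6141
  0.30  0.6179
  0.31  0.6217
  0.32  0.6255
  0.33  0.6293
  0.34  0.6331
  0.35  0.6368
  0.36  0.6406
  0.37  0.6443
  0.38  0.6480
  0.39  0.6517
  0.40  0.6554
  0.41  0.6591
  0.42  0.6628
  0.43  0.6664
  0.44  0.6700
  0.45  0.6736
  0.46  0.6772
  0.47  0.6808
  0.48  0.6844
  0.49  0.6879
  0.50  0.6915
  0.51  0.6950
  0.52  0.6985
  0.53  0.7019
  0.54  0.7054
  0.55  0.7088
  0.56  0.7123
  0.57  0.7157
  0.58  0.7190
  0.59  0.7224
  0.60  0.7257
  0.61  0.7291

$41.15

σ√T = 0.21 × 1.4142 = 0.2970
d₁ = [ln(230/225) + (0.05 + 0.21²/2)·2] / 0.2970 = [0.0220 + 0.1441] / 0.2970 = 0.5592 which rounds to 0.56
d₂ = d₁ − σ√T = 0.5592 − 0.2970 = 0.2622 which rounds to 0.26
e^(−rT) = e^(−0.05·2) = 0.9048
C = 230·N(0.56) − 225·0.9048·N(0.26) = 230·0.7123 − 225·0.9048·0.6026 = 163.8290 − 122.6773 = 41.1517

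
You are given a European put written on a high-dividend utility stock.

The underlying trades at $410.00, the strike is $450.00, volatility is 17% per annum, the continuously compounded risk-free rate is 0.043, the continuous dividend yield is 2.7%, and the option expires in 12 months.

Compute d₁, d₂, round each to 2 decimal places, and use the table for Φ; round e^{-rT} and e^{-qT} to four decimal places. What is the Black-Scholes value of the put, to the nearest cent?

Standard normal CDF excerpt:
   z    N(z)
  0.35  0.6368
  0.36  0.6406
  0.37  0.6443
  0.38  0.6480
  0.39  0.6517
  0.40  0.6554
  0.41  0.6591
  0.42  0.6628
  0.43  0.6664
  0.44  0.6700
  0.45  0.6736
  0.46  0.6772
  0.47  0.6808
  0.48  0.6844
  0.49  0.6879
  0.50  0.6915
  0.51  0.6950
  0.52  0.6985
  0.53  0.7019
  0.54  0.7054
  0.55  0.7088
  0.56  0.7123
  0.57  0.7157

$46.93

T = 1;  σ√T = 0.1700
ln(S/K) + (r − q + σ²/2)T = ln(410/450) + (0.043 − 0.027 + 0.17²/2)·1 = -0.0931 + 0.0304 = -0.0626
d₁ = -0.0626 / 0.1700 = -0.3685 → -0.37
d₂ = d₁ − σ√T = -0.3685 − 0.1700 = -0.5385 → -0.54
exp(−qT) = exp(−0.027·1) = 0.9734;  exp(−rT) = exp(−0.043·1) = 0.9579
N(−d₂) = N(0.54) = 0.7054;  N(−d₁) = N(0.37) = 0.6443
P = 450·0.9579·0.7054 − 410·0.9734·0.6443 = 304.0662 − 257.1363 = 46.9299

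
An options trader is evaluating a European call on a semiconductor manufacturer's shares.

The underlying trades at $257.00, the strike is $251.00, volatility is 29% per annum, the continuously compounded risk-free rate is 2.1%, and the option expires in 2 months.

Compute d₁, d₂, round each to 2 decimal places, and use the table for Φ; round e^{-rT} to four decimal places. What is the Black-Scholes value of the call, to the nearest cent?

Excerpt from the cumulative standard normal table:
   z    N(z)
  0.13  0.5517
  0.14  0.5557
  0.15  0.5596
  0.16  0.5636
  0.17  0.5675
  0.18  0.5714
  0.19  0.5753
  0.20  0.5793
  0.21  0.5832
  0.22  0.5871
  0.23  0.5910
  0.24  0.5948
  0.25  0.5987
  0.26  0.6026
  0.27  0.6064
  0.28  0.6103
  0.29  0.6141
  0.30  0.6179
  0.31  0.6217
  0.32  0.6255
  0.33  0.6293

T = 0.1667;  σ√T = 0.1184
ln(S/K) + (r + σ²/2)T = ln(257/251) + (0.021 + 0.29²/2)·0.1667 = 0.0236 + 0.0105 = 0.0341
d₁ = 0.0341 / 0.1184 = 0.2883 which rounds to 0.29
d₂ = d₁ − σ√T = 0.2883 − 0.1184 = 0.1699 which rounds to 0.17
e^(−rT) = e^(−0.021·0.1667) = 0.9965
N(d₁) = N(0.29) = 0.6141;  N(d₂) = N(0.17) = 0.5675
C = 257·0.6141 − 251·0.9965·0.5675 = 157.8237 − 141.9440 = 15.8797

$15.88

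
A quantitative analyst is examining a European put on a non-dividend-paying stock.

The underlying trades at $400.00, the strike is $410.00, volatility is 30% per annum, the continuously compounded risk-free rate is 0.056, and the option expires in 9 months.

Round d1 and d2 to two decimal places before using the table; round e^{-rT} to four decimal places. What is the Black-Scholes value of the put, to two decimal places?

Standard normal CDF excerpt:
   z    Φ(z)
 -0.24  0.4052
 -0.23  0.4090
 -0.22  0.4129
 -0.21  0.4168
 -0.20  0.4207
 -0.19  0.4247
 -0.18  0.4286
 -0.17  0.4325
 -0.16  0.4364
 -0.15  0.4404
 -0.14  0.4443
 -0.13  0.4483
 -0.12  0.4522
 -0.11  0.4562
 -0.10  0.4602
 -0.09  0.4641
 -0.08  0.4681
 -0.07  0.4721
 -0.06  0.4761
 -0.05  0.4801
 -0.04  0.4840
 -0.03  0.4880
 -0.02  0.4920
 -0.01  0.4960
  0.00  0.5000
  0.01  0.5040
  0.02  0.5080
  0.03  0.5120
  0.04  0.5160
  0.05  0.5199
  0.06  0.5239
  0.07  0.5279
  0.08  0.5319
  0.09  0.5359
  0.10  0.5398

$37.69

σ√T = 0.3·√0.75 = 0.2598
d₁ = [ln(400/410) + (0.056 + 0.3²/2)·0.75] / 0.2598 = [-0.0247 + 0.0758] / 0.2598 = 0.1965 ⇒ 0.20
d₂ = d₁ − σ√T = 0.1965 − 0.2598 = -0.0633 ⇒ -0.06
exp(−rT) = exp(−0.056·0.75) = 0.9589
N(−d₂) = N(0.06) = 0.5239;  N(−d₁) = N(-0.20) = 0.4207
P = 410·0.9589·0.5239 − 400·0.4207 = 205.9708 − 168.2800 = 37.6908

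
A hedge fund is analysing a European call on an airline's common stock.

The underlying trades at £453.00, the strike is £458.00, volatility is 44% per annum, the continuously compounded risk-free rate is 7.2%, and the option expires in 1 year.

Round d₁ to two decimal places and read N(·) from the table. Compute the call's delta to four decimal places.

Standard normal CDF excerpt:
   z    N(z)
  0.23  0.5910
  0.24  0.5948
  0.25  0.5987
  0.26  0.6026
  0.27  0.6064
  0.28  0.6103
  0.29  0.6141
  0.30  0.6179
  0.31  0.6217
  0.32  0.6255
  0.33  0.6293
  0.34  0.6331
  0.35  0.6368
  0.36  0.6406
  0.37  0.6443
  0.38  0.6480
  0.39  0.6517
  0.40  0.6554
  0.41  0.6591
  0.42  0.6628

σ√T = 0.44 × 1.0000 = 0.4400
ln(S/K) + (r + σ²/2)T = ln(453/458) + (0.072 + 0.44²/2)·1 = -0.0110 + 0.1688 = 0.1578
d₁ = 0.1578 / 0.4400 = 0.3587 → 0.36
N(d₁) = N(0.36) = 0.6406
Δ_call = N(d₁) = 0.6406

0.6406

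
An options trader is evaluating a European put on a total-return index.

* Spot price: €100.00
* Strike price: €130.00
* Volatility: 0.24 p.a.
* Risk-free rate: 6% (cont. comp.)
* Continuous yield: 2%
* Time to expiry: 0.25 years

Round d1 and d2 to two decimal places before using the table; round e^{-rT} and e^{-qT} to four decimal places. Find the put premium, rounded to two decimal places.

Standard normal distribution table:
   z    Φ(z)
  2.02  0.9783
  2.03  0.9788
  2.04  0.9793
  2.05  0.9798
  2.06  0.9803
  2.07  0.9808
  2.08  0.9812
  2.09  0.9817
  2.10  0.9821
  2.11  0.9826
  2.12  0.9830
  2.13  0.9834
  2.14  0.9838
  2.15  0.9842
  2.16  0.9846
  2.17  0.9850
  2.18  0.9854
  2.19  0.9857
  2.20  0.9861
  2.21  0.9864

€28.65

σ√T = 0.24·√0.25 = 0.1200
d₁ = [ln(100/130) + (0.06 − 0.02 + 0.24²/2)·0.25] / 0.1200 = [-0.2624 + 0.0172] / 0.1200 = -2.0430 which rounds to -2.04
d₂ = d₁ − σ√T = -2.0430 − 0.1200 = -2.1630 which rounds to -2.16
e^(−qT) = e^(−0.02·0.25) = 0.9950;  e^(−rT) = e^(−0.06·0.25) = 0.9851
N(−d₂) = N(2.16) = 0.9846;  N(−d₁) = N(2.04) = 0.9793
P = 130·0.9851·0.9846 − 100·0.9950·0.9793 = 126.0908 − 97.4403 = 28.6505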